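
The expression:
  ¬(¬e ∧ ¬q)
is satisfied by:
  {q: True, e: True}
  {q: True, e: False}
  {e: True, q: False}


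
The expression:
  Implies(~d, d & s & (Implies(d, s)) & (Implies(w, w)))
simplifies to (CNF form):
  d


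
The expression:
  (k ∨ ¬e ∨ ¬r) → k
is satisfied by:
  {k: True, e: True, r: True}
  {k: True, e: True, r: False}
  {k: True, r: True, e: False}
  {k: True, r: False, e: False}
  {e: True, r: True, k: False}


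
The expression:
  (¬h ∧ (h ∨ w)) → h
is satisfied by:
  {h: True, w: False}
  {w: False, h: False}
  {w: True, h: True}


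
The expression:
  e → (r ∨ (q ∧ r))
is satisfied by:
  {r: True, e: False}
  {e: False, r: False}
  {e: True, r: True}


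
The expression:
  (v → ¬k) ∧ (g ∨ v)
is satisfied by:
  {g: True, k: False, v: False}
  {v: True, g: True, k: False}
  {v: True, k: False, g: False}
  {g: True, k: True, v: False}


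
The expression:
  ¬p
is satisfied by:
  {p: False}


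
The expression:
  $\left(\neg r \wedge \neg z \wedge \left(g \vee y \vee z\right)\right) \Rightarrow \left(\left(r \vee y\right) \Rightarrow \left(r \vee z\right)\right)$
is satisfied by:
  {r: True, z: True, y: False}
  {r: True, z: False, y: False}
  {z: True, r: False, y: False}
  {r: False, z: False, y: False}
  {r: True, y: True, z: True}
  {r: True, y: True, z: False}
  {y: True, z: True, r: False}


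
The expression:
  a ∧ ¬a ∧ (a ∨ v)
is never true.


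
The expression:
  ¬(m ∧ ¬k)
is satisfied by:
  {k: True, m: False}
  {m: False, k: False}
  {m: True, k: True}


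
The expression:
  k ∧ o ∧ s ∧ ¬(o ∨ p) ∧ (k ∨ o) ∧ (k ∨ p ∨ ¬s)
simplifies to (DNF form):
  False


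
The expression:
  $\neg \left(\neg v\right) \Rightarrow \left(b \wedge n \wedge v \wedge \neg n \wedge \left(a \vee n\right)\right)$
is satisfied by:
  {v: False}


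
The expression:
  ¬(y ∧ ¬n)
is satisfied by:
  {n: True, y: False}
  {y: False, n: False}
  {y: True, n: True}


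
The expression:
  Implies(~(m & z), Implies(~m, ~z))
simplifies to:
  m | ~z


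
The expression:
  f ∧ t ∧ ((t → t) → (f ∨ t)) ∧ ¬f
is never true.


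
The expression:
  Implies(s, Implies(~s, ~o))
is always true.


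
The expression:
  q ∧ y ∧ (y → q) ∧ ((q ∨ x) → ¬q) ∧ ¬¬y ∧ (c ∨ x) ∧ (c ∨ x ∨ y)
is never true.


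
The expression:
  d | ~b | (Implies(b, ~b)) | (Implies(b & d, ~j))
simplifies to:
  True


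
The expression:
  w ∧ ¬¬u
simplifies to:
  u ∧ w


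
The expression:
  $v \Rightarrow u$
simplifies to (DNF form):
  $u \vee \neg v$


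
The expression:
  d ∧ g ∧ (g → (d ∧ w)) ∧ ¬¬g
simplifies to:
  d ∧ g ∧ w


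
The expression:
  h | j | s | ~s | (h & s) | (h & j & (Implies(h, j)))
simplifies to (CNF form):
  True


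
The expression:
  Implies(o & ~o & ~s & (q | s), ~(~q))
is always true.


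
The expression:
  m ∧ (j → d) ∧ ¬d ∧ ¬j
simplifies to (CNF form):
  m ∧ ¬d ∧ ¬j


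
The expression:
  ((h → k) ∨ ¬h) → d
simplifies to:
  d ∨ (h ∧ ¬k)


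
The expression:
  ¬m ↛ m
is always true.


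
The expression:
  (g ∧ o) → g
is always true.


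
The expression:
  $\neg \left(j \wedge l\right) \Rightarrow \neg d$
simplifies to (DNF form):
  $\left(j \wedge l\right) \vee \neg d$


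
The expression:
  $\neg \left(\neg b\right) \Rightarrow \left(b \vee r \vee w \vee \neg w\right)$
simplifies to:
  $\text{True}$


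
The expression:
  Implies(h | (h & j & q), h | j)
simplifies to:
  True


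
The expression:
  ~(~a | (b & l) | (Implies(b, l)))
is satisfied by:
  {a: True, b: True, l: False}


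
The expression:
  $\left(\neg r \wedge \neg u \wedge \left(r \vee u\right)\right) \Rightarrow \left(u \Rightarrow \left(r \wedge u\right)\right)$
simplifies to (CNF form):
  $\text{True}$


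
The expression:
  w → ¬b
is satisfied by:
  {w: False, b: False}
  {b: True, w: False}
  {w: True, b: False}


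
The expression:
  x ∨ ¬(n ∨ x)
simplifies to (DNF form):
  x ∨ ¬n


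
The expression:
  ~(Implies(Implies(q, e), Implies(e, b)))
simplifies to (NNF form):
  e & ~b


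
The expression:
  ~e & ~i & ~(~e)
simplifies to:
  False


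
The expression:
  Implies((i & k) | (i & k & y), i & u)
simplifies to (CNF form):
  u | ~i | ~k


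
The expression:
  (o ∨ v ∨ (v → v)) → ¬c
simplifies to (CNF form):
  ¬c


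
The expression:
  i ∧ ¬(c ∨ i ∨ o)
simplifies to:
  False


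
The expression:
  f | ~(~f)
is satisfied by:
  {f: True}


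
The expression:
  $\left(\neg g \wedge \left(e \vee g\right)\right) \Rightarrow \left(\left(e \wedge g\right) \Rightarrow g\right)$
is always true.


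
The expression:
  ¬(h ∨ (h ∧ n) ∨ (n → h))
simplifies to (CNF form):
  n ∧ ¬h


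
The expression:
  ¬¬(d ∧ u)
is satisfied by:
  {u: True, d: True}


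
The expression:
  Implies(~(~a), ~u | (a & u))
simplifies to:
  True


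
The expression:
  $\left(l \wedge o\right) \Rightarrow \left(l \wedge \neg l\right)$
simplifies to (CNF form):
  $\neg l \vee \neg o$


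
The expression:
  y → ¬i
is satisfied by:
  {y: False, i: False}
  {i: True, y: False}
  {y: True, i: False}


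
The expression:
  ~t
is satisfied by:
  {t: False}


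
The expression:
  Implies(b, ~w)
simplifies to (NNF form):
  ~b | ~w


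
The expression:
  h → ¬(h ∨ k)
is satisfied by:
  {h: False}


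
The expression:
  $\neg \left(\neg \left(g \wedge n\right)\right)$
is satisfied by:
  {g: True, n: True}


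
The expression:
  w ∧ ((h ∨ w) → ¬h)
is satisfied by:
  {w: True, h: False}


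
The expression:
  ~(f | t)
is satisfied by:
  {t: False, f: False}


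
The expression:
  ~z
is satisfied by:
  {z: False}


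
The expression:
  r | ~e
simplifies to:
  r | ~e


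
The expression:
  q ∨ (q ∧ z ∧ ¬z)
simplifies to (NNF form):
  q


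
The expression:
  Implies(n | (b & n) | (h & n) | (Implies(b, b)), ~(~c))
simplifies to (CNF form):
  c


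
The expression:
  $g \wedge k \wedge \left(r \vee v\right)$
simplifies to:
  $g \wedge k \wedge \left(r \vee v\right)$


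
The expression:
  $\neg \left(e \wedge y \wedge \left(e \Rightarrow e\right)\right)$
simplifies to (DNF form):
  $\neg e \vee \neg y$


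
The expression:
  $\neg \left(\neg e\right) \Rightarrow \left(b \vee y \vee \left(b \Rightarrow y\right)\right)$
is always true.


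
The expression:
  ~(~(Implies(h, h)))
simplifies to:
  True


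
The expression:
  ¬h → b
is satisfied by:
  {b: True, h: True}
  {b: True, h: False}
  {h: True, b: False}


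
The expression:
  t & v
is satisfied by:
  {t: True, v: True}


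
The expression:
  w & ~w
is never true.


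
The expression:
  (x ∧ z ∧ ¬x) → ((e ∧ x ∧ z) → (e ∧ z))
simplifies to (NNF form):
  True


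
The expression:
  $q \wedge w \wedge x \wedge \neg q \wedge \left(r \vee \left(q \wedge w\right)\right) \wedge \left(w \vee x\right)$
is never true.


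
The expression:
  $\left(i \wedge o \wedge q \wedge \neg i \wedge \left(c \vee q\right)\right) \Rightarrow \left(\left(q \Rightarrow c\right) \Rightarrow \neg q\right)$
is always true.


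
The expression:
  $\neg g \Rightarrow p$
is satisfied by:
  {g: True, p: True}
  {g: True, p: False}
  {p: True, g: False}


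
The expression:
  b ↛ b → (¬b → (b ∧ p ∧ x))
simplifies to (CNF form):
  True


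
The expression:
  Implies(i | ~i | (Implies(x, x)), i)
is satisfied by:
  {i: True}


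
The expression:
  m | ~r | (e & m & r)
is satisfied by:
  {m: True, r: False}
  {r: False, m: False}
  {r: True, m: True}


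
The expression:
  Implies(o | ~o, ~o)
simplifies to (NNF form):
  ~o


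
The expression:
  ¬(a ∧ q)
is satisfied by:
  {q: False, a: False}
  {a: True, q: False}
  {q: True, a: False}


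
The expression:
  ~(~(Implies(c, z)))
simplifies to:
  z | ~c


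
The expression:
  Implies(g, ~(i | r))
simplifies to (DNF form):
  ~g | (~i & ~r)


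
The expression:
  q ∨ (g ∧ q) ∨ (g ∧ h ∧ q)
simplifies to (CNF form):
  q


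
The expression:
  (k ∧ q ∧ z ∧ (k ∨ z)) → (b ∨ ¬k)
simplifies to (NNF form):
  b ∨ ¬k ∨ ¬q ∨ ¬z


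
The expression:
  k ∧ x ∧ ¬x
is never true.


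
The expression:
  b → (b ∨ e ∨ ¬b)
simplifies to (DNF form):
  True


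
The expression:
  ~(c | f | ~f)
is never true.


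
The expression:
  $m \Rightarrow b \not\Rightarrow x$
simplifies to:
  $\left(b \wedge \neg x\right) \vee \neg m$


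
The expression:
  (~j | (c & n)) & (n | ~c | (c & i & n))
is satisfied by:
  {n: True, c: False, j: False}
  {c: False, j: False, n: False}
  {n: True, c: True, j: False}
  {j: True, n: True, c: True}


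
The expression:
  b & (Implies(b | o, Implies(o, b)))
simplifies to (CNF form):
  b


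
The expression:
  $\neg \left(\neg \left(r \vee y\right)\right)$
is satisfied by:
  {r: True, y: True}
  {r: True, y: False}
  {y: True, r: False}


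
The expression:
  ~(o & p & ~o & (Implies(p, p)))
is always true.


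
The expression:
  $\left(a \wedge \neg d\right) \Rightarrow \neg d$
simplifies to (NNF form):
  $\text{True}$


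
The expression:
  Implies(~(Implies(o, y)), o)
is always true.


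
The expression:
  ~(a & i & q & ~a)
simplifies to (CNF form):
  True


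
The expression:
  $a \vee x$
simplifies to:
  $a \vee x$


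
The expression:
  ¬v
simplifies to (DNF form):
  ¬v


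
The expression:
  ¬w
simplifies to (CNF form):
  ¬w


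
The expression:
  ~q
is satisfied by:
  {q: False}


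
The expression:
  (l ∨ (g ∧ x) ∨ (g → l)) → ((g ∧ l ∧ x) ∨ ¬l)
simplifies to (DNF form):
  (g ∧ x) ∨ ¬l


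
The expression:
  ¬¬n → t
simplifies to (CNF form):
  t ∨ ¬n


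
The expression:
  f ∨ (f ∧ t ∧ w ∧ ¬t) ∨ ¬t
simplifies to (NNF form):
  f ∨ ¬t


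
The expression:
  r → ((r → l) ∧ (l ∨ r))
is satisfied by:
  {l: True, r: False}
  {r: False, l: False}
  {r: True, l: True}


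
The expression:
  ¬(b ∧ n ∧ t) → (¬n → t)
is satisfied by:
  {n: True, t: True}
  {n: True, t: False}
  {t: True, n: False}


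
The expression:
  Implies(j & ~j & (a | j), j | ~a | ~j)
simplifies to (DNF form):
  True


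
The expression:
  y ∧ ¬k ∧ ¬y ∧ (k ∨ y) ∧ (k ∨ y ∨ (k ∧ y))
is never true.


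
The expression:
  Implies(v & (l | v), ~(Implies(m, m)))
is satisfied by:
  {v: False}


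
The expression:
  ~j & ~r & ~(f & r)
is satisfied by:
  {r: False, j: False}


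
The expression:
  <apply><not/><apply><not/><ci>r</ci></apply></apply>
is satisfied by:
  {r: True}


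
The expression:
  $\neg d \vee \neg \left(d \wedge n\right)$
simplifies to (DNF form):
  $\neg d \vee \neg n$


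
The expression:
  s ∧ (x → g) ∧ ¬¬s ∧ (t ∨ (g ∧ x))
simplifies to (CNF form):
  s ∧ (g ∨ ¬x) ∧ (t ∨ x)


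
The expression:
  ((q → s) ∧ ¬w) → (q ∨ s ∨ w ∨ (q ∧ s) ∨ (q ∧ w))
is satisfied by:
  {s: True, q: True, w: True}
  {s: True, q: True, w: False}
  {s: True, w: True, q: False}
  {s: True, w: False, q: False}
  {q: True, w: True, s: False}
  {q: True, w: False, s: False}
  {w: True, q: False, s: False}


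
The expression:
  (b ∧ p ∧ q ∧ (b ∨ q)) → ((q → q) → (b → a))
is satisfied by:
  {a: True, p: False, q: False, b: False}
  {a: False, p: False, q: False, b: False}
  {a: True, b: True, p: False, q: False}
  {b: True, a: False, p: False, q: False}
  {a: True, q: True, b: False, p: False}
  {q: True, b: False, p: False, a: False}
  {a: True, b: True, q: True, p: False}
  {b: True, q: True, a: False, p: False}
  {a: True, p: True, b: False, q: False}
  {p: True, b: False, q: False, a: False}
  {a: True, b: True, p: True, q: False}
  {b: True, p: True, a: False, q: False}
  {a: True, q: True, p: True, b: False}
  {q: True, p: True, b: False, a: False}
  {a: True, b: True, q: True, p: True}


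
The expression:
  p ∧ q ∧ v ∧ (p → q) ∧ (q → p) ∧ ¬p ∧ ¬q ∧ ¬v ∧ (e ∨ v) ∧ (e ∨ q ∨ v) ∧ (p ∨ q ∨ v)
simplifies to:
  False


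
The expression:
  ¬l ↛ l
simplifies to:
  ¬l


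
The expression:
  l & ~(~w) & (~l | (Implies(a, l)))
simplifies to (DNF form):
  l & w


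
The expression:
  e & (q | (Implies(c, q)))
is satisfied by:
  {e: True, q: True, c: False}
  {e: True, c: False, q: False}
  {e: True, q: True, c: True}


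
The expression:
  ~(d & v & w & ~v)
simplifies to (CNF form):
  True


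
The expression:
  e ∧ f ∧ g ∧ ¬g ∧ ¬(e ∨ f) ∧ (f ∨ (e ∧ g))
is never true.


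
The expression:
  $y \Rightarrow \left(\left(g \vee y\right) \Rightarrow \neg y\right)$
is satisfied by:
  {y: False}


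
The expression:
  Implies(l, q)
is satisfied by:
  {q: True, l: False}
  {l: False, q: False}
  {l: True, q: True}


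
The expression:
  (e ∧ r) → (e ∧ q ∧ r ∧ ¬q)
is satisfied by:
  {e: False, r: False}
  {r: True, e: False}
  {e: True, r: False}


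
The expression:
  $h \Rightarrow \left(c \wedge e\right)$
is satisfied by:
  {c: True, e: True, h: False}
  {c: True, e: False, h: False}
  {e: True, c: False, h: False}
  {c: False, e: False, h: False}
  {c: True, h: True, e: True}


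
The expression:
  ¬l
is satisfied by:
  {l: False}


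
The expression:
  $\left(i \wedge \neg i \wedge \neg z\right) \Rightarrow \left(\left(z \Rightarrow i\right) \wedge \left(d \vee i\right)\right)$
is always true.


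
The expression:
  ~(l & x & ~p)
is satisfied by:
  {p: True, l: False, x: False}
  {l: False, x: False, p: False}
  {x: True, p: True, l: False}
  {x: True, l: False, p: False}
  {p: True, l: True, x: False}
  {l: True, p: False, x: False}
  {x: True, l: True, p: True}


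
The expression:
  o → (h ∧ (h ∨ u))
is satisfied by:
  {h: True, o: False}
  {o: False, h: False}
  {o: True, h: True}


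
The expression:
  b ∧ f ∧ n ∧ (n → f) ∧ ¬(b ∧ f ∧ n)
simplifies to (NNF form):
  False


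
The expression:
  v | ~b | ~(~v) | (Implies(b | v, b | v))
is always true.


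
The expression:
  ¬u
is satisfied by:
  {u: False}


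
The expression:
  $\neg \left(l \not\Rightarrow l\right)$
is always true.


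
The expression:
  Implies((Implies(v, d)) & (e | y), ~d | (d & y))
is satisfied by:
  {y: True, e: False, d: False}
  {e: False, d: False, y: False}
  {y: True, d: True, e: False}
  {d: True, e: False, y: False}
  {y: True, e: True, d: False}
  {e: True, y: False, d: False}
  {y: True, d: True, e: True}


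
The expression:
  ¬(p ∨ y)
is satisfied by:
  {y: False, p: False}


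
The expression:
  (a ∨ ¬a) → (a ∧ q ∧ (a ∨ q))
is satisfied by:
  {a: True, q: True}


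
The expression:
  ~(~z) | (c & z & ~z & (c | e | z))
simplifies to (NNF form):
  z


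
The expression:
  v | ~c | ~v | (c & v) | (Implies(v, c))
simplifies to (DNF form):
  True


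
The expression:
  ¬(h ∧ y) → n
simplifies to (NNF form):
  n ∨ (h ∧ y)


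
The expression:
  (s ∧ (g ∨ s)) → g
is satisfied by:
  {g: True, s: False}
  {s: False, g: False}
  {s: True, g: True}


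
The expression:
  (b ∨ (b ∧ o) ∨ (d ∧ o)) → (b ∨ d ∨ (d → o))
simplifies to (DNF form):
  True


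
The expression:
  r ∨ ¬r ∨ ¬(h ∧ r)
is always true.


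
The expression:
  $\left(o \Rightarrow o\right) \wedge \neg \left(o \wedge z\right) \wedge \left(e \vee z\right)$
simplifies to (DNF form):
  $\left(e \wedge \neg z\right) \vee \left(z \wedge \neg o\right)$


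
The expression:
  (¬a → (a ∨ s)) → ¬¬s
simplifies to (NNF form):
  s ∨ ¬a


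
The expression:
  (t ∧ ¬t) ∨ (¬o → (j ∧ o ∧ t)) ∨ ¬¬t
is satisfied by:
  {t: True, o: True}
  {t: True, o: False}
  {o: True, t: False}


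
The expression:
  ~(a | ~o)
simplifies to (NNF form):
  o & ~a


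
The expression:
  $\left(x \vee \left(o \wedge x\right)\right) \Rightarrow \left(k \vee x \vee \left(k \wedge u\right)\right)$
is always true.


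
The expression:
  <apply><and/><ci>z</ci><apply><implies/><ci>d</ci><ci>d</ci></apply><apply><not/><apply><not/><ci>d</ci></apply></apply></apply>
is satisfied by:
  {z: True, d: True}


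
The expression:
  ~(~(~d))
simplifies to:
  ~d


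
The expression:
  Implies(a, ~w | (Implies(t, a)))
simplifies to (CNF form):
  True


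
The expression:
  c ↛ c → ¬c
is always true.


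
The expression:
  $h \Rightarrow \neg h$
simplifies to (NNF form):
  $\neg h$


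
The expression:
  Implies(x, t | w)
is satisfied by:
  {t: True, w: True, x: False}
  {t: True, w: False, x: False}
  {w: True, t: False, x: False}
  {t: False, w: False, x: False}
  {x: True, t: True, w: True}
  {x: True, t: True, w: False}
  {x: True, w: True, t: False}


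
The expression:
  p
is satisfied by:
  {p: True}


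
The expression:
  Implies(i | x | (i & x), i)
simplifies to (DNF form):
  i | ~x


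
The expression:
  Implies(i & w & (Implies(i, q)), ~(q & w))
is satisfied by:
  {w: False, q: False, i: False}
  {i: True, w: False, q: False}
  {q: True, w: False, i: False}
  {i: True, q: True, w: False}
  {w: True, i: False, q: False}
  {i: True, w: True, q: False}
  {q: True, w: True, i: False}


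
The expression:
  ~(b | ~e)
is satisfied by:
  {e: True, b: False}


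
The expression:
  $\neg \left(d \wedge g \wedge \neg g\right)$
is always true.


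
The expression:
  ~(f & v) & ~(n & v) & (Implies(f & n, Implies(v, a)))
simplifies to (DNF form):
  ~v | (~f & ~n)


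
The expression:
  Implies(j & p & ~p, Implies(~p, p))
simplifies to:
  True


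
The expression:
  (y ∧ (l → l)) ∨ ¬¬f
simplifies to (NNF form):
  f ∨ y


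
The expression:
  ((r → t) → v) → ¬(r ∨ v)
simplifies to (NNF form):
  ¬v ∧ (t ∨ ¬r)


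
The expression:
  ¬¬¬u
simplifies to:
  ¬u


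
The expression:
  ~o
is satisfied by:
  {o: False}


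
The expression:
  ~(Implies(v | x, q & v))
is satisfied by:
  {x: True, q: False, v: False}
  {v: True, q: False, x: True}
  {v: True, q: False, x: False}
  {x: True, q: True, v: False}


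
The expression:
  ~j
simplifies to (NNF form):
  ~j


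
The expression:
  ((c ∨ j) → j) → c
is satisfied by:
  {c: True}


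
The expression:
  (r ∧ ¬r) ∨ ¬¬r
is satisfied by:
  {r: True}


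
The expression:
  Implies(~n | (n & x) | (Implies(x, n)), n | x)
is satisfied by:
  {n: True, x: True}
  {n: True, x: False}
  {x: True, n: False}


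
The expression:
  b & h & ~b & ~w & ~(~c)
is never true.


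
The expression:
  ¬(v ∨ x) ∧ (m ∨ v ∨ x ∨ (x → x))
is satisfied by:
  {x: False, v: False}


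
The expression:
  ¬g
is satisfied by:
  {g: False}


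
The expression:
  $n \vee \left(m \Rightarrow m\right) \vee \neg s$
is always true.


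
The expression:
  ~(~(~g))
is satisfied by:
  {g: False}


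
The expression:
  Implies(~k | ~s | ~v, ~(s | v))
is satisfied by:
  {k: True, v: False, s: False}
  {k: False, v: False, s: False}
  {s: True, v: True, k: True}


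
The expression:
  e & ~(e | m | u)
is never true.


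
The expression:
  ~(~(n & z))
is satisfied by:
  {z: True, n: True}


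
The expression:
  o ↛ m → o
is always true.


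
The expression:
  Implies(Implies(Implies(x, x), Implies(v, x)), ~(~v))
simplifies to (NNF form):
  v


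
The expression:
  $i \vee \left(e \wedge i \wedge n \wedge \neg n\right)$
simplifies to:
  $i$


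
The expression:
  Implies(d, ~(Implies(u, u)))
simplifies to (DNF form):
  ~d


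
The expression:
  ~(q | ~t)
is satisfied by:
  {t: True, q: False}


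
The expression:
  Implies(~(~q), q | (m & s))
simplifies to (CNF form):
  True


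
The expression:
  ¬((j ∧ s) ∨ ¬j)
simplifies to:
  j ∧ ¬s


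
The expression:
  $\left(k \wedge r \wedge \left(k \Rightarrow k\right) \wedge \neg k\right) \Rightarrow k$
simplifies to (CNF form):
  $\text{True}$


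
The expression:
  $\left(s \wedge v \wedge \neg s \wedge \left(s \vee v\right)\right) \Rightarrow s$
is always true.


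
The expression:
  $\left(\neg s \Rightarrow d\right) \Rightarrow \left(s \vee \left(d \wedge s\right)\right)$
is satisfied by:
  {s: True, d: False}
  {d: False, s: False}
  {d: True, s: True}


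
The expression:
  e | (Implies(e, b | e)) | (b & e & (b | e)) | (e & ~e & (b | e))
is always true.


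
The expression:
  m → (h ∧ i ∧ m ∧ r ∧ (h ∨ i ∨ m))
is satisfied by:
  {i: True, r: True, h: True, m: False}
  {i: True, r: True, h: False, m: False}
  {i: True, h: True, r: False, m: False}
  {i: True, h: False, r: False, m: False}
  {r: True, h: True, i: False, m: False}
  {r: True, i: False, h: False, m: False}
  {r: False, h: True, i: False, m: False}
  {r: False, i: False, h: False, m: False}
  {i: True, m: True, r: True, h: True}


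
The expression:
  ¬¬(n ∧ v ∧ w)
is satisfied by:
  {w: True, n: True, v: True}


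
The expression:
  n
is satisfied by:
  {n: True}


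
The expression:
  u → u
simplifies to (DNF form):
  True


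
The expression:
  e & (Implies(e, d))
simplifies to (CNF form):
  d & e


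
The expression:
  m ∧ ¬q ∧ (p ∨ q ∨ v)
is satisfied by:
  {m: True, v: True, p: True, q: False}
  {m: True, v: True, q: False, p: False}
  {m: True, p: True, q: False, v: False}


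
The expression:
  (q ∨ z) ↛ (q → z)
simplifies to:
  q ∧ ¬z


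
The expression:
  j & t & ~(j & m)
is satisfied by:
  {t: True, j: True, m: False}


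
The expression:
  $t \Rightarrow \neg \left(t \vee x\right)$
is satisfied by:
  {t: False}


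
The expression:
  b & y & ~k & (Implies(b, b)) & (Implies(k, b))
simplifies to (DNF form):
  b & y & ~k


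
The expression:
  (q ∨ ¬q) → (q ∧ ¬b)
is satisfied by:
  {q: True, b: False}


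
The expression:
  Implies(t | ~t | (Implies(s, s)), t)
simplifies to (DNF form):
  t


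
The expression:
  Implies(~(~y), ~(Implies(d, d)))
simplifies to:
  ~y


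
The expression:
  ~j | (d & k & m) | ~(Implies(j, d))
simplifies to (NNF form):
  ~d | ~j | (k & m)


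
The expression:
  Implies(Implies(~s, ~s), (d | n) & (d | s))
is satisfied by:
  {d: True, s: True, n: True}
  {d: True, s: True, n: False}
  {d: True, n: True, s: False}
  {d: True, n: False, s: False}
  {s: True, n: True, d: False}


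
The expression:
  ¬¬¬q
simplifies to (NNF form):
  ¬q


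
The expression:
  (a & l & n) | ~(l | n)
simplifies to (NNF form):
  (a | ~n) & (l | ~n) & (n | ~l)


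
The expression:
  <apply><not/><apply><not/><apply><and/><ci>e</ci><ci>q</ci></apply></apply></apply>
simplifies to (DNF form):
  <apply><and/><ci>e</ci><ci>q</ci></apply>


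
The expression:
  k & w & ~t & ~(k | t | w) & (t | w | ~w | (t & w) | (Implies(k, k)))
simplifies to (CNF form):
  False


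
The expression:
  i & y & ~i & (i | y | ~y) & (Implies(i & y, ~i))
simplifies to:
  False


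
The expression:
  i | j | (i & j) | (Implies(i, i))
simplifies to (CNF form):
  True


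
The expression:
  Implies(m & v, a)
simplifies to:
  a | ~m | ~v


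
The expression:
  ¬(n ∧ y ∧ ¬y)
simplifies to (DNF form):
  True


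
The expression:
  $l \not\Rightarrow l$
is never true.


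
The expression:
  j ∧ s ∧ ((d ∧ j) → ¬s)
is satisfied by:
  {j: True, s: True, d: False}


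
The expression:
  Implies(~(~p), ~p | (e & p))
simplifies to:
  e | ~p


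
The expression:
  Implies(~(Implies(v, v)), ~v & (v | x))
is always true.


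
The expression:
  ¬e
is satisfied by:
  {e: False}


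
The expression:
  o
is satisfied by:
  {o: True}


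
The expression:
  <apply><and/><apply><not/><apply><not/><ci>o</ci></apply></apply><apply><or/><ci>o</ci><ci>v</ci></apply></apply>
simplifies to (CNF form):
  <ci>o</ci>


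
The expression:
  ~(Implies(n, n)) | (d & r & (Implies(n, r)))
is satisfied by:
  {r: True, d: True}


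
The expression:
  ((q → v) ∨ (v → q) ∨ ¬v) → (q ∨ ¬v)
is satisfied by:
  {q: True, v: False}
  {v: False, q: False}
  {v: True, q: True}


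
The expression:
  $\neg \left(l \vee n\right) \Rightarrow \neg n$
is always true.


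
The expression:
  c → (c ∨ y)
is always true.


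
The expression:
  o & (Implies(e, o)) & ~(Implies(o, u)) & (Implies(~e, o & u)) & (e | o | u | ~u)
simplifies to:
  e & o & ~u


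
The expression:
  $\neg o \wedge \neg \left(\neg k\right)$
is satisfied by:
  {k: True, o: False}


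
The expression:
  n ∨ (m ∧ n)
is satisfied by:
  {n: True}


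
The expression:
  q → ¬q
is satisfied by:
  {q: False}


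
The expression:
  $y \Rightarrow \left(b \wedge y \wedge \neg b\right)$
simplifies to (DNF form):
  $\neg y$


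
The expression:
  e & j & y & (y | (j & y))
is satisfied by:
  {j: True, e: True, y: True}


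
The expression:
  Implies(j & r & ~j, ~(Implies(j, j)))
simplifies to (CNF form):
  True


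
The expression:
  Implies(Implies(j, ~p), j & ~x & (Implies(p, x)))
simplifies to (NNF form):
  j & (p | ~x)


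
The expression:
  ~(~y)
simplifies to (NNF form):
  y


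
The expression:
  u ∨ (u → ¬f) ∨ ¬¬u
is always true.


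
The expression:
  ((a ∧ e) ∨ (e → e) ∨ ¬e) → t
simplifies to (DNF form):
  t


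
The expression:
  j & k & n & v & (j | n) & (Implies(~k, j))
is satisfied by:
  {k: True, j: True, n: True, v: True}


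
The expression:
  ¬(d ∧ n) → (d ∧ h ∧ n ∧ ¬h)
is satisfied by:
  {d: True, n: True}


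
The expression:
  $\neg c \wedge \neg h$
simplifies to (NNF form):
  $\neg c \wedge \neg h$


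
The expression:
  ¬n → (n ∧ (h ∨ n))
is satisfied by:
  {n: True}


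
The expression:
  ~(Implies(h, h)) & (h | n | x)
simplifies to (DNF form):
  False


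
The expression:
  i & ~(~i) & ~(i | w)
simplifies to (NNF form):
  False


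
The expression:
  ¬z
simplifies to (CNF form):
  ¬z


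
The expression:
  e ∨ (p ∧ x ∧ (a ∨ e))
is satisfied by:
  {e: True, p: True, a: True, x: True}
  {e: True, p: True, a: True, x: False}
  {e: True, p: True, x: True, a: False}
  {e: True, p: True, x: False, a: False}
  {e: True, a: True, x: True, p: False}
  {e: True, a: True, x: False, p: False}
  {e: True, a: False, x: True, p: False}
  {e: True, a: False, x: False, p: False}
  {p: True, a: True, x: True, e: False}


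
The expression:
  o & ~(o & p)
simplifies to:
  o & ~p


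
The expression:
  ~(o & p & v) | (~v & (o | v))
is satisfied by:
  {p: False, v: False, o: False}
  {o: True, p: False, v: False}
  {v: True, p: False, o: False}
  {o: True, v: True, p: False}
  {p: True, o: False, v: False}
  {o: True, p: True, v: False}
  {v: True, p: True, o: False}


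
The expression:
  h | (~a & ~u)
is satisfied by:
  {h: True, u: False, a: False}
  {a: True, h: True, u: False}
  {h: True, u: True, a: False}
  {a: True, h: True, u: True}
  {a: False, u: False, h: False}


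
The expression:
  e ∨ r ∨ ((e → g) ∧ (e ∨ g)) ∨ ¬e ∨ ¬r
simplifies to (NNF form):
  True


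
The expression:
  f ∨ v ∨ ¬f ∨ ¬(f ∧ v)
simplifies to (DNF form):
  True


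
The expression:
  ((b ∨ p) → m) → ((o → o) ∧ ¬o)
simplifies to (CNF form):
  (¬m ∨ ¬o) ∧ (b ∨ p ∨ ¬o) ∧ (b ∨ ¬m ∨ ¬o) ∧ (p ∨ ¬m ∨ ¬o)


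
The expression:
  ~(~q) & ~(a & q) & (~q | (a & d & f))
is never true.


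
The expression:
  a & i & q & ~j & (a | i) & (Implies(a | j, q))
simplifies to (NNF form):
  a & i & q & ~j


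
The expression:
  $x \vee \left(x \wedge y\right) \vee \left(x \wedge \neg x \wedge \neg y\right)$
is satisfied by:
  {x: True}


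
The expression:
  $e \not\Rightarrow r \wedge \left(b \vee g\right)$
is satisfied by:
  {e: True, b: True, g: True, r: False}
  {e: True, b: True, r: False, g: False}
  {e: True, g: True, r: False, b: False}


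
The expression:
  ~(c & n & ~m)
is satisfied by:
  {m: True, c: False, n: False}
  {c: False, n: False, m: False}
  {n: True, m: True, c: False}
  {n: True, c: False, m: False}
  {m: True, c: True, n: False}
  {c: True, m: False, n: False}
  {n: True, c: True, m: True}


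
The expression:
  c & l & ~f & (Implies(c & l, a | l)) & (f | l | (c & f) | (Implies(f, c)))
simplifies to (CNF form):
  c & l & ~f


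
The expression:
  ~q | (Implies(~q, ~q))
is always true.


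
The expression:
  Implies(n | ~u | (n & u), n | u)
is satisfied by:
  {n: True, u: True}
  {n: True, u: False}
  {u: True, n: False}


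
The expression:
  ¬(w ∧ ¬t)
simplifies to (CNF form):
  t ∨ ¬w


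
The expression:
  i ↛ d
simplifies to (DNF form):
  i ∧ ¬d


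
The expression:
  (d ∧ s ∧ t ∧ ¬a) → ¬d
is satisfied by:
  {a: True, s: False, t: False, d: False}
  {a: False, s: False, t: False, d: False}
  {a: True, d: True, s: False, t: False}
  {d: True, a: False, s: False, t: False}
  {a: True, t: True, d: False, s: False}
  {t: True, d: False, s: False, a: False}
  {a: True, d: True, t: True, s: False}
  {d: True, t: True, a: False, s: False}
  {a: True, s: True, d: False, t: False}
  {s: True, d: False, t: False, a: False}
  {a: True, d: True, s: True, t: False}
  {d: True, s: True, a: False, t: False}
  {a: True, t: True, s: True, d: False}
  {t: True, s: True, d: False, a: False}
  {a: True, d: True, t: True, s: True}


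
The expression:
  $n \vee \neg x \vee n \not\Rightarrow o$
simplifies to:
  $n \vee \neg x$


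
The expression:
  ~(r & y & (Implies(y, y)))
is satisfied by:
  {y: False, r: False}
  {r: True, y: False}
  {y: True, r: False}


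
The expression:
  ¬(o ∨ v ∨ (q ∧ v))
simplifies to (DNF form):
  ¬o ∧ ¬v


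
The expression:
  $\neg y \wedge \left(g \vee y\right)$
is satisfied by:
  {g: True, y: False}


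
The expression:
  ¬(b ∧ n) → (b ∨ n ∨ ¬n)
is always true.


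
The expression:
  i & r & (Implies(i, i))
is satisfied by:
  {r: True, i: True}


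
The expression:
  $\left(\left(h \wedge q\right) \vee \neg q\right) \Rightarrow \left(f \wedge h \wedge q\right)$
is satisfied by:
  {f: True, q: True, h: False}
  {q: True, h: False, f: False}
  {h: True, f: True, q: True}


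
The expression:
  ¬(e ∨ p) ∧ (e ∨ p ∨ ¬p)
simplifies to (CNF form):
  ¬e ∧ ¬p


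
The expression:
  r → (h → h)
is always true.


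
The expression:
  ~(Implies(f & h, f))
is never true.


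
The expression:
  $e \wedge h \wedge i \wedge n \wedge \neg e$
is never true.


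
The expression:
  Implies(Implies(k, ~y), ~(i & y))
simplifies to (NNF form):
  k | ~i | ~y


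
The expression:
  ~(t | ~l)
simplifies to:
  l & ~t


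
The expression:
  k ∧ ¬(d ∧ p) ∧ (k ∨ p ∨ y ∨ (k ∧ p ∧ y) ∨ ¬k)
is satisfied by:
  {k: True, p: False, d: False}
  {d: True, k: True, p: False}
  {p: True, k: True, d: False}


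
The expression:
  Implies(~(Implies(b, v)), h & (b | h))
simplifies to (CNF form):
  h | v | ~b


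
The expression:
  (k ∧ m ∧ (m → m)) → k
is always true.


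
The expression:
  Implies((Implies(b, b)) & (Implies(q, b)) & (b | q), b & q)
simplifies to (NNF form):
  q | ~b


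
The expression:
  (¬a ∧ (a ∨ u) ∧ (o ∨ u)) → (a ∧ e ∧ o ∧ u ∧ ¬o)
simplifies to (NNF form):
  a ∨ ¬u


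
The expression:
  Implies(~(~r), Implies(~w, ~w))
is always true.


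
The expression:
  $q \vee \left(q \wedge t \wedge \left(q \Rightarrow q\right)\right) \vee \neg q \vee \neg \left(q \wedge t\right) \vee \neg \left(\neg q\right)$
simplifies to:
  $\text{True}$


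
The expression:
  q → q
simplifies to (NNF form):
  True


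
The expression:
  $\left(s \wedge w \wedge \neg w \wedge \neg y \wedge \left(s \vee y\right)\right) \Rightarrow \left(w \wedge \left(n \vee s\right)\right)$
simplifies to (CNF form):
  $\text{True}$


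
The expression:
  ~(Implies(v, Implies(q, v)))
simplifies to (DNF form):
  False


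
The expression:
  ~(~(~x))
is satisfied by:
  {x: False}


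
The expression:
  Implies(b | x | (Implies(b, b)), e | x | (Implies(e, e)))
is always true.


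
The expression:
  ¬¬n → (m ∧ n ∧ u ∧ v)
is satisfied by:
  {u: True, m: True, v: True, n: False}
  {u: True, m: True, v: False, n: False}
  {u: True, v: True, m: False, n: False}
  {u: True, v: False, m: False, n: False}
  {m: True, v: True, u: False, n: False}
  {m: True, v: False, u: False, n: False}
  {v: True, u: False, m: False, n: False}
  {v: False, u: False, m: False, n: False}
  {n: True, u: True, m: True, v: True}


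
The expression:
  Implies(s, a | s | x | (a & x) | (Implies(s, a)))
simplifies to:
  True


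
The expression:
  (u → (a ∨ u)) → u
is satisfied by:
  {u: True}


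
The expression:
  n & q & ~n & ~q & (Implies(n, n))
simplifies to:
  False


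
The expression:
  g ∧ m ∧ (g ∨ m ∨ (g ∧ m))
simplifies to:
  g ∧ m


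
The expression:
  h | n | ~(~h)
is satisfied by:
  {n: True, h: True}
  {n: True, h: False}
  {h: True, n: False}


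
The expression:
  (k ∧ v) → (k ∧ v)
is always true.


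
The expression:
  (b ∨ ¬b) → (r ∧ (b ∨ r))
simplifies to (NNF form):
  r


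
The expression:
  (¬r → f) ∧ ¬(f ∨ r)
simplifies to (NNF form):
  False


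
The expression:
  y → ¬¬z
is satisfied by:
  {z: True, y: False}
  {y: False, z: False}
  {y: True, z: True}


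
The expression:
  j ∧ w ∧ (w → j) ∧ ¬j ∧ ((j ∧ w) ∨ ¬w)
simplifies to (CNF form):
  False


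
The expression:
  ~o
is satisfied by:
  {o: False}


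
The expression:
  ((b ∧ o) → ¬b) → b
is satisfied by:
  {b: True}


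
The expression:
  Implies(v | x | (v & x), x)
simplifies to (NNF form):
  x | ~v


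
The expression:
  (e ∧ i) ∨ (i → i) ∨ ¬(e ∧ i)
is always true.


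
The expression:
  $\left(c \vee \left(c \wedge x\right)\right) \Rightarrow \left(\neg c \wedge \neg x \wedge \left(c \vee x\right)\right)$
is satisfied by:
  {c: False}


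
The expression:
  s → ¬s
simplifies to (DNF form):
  ¬s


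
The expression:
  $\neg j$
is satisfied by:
  {j: False}


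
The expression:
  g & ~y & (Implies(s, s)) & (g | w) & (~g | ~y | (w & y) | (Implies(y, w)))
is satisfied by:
  {g: True, y: False}


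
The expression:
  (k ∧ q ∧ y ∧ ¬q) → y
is always true.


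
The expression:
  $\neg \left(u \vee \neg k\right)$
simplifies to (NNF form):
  $k \wedge \neg u$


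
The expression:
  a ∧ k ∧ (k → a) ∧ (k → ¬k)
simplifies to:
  False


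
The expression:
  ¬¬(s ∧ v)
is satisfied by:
  {s: True, v: True}


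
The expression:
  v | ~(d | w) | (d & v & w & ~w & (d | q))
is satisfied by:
  {v: True, d: False, w: False}
  {v: True, w: True, d: False}
  {v: True, d: True, w: False}
  {v: True, w: True, d: True}
  {w: False, d: False, v: False}


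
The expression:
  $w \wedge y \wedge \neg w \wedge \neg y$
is never true.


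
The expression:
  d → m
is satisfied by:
  {m: True, d: False}
  {d: False, m: False}
  {d: True, m: True}


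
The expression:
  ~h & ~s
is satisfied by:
  {h: False, s: False}


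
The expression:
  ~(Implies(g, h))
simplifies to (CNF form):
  g & ~h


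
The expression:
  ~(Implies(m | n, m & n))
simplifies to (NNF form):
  (m & ~n) | (n & ~m)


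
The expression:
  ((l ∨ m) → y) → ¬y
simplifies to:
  ¬y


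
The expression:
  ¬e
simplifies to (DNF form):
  ¬e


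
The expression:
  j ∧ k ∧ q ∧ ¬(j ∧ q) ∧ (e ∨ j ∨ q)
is never true.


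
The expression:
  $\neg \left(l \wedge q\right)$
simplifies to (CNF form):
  $\neg l \vee \neg q$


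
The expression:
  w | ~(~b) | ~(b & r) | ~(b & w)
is always true.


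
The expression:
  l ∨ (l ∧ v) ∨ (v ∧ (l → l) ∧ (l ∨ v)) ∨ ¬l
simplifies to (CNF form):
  True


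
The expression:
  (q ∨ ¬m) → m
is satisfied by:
  {m: True}


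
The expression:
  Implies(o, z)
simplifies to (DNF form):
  z | ~o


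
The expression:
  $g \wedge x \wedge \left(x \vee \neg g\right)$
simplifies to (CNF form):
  $g \wedge x$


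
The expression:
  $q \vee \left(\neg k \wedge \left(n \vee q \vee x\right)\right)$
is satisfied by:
  {x: True, q: True, n: True, k: False}
  {x: True, q: True, n: False, k: False}
  {q: True, n: True, k: False, x: False}
  {q: True, n: False, k: False, x: False}
  {x: True, q: True, k: True, n: True}
  {x: True, q: True, k: True, n: False}
  {q: True, k: True, n: True, x: False}
  {q: True, k: True, n: False, x: False}
  {x: True, k: False, n: True, q: False}
  {x: True, k: False, n: False, q: False}
  {n: True, q: False, k: False, x: False}


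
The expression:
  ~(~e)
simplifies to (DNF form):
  e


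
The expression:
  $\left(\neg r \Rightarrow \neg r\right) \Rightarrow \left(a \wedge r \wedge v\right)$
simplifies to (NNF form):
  $a \wedge r \wedge v$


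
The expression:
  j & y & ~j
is never true.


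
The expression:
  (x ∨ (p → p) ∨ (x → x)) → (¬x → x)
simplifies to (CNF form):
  x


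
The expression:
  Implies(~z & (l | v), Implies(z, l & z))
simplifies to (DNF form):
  True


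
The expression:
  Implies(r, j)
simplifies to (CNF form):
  j | ~r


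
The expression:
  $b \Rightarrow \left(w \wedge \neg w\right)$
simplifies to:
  $\neg b$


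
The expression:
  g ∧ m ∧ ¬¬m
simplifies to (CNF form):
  g ∧ m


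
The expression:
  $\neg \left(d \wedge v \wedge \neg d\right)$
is always true.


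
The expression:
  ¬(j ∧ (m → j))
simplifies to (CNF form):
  ¬j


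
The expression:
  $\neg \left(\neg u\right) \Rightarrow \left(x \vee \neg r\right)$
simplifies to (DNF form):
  $x \vee \neg r \vee \neg u$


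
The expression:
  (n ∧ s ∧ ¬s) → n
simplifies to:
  True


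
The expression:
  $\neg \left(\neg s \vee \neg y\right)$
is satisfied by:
  {s: True, y: True}
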